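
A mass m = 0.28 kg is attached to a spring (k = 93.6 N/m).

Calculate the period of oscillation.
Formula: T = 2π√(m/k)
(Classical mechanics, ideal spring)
T = 2π√(m/k) = 2π√(0.28/93.6) = 0.3437 s; f = 1/T = 2.91 Hz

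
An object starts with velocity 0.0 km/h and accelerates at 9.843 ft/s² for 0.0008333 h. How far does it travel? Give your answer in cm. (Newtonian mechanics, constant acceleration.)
d = v₀t + ½at² (with unit conversion) = 1350.0 cm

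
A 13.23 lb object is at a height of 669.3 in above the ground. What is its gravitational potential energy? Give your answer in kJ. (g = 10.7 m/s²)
PE = mgh = 6.001 kg × 10.7 m/s² × 17 m = 1092 J = 1.092 kJ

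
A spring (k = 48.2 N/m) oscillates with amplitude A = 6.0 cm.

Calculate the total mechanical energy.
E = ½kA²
E = ½kA² = ½×48.2×(0.06)² = 0.08676 J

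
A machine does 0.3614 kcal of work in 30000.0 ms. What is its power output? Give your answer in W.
P = W/t = 1512 J / 30 s = 50.4 W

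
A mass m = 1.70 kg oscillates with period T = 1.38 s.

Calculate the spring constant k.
T = 2π√(m/k) → k = m(2π/T)² = 1.7×(2π/1.38)² = 35.24 N/m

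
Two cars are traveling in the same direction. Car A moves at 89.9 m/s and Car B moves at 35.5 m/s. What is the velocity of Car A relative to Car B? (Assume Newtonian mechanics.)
v_rel = v_A - v_B = 89.9 - 35.5 = 54.4 m/s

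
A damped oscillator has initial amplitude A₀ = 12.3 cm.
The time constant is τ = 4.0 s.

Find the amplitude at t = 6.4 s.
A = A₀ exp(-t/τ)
A = A₀ exp(−t/τ) = 12.3×exp(−6.4/4.0) = 2.483 cm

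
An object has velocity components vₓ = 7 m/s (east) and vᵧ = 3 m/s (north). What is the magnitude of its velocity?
|v| = √(vₓ² + vᵧ²) = √(7² + 3²) = √(58) = 7.62 m/s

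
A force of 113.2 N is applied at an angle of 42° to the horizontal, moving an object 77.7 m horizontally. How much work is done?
W = Fd cosθ = 113.2×77.7×cos(42°) = 6536.4 J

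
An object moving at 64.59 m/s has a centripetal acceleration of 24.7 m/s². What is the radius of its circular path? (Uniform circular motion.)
r = v²/a_c = 64.59²/24.7 = 168.9 m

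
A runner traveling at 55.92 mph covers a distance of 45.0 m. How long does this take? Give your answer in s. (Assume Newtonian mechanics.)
t = d/v (with unit conversion) = 1.8 s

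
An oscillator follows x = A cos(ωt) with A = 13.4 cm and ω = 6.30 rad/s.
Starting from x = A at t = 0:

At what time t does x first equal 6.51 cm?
cos(ωt) = x/A = 6.51/13.4 = 0.4858
ωt = arccos(0.4858) = 1.063 rad
t = 1.063/6.3 = 0.1688 s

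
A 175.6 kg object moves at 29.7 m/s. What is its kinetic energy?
KE = ½mv² = ½×175.6×29.7² = 77447.5 J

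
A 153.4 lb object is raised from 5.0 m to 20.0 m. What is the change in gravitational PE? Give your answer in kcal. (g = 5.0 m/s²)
ΔPE = mg(h₂ − h₁) = 69.58 kg × 5.0 m/s² × (20 − 5) m = 5219 J = 1.247 kcal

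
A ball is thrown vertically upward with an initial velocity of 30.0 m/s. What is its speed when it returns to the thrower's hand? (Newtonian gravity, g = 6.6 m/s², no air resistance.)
By conservation of energy, the ball returns at the same speed = 30.0 m/s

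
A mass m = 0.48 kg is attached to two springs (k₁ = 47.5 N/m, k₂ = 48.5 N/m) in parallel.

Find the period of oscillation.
k_eq = k₁+k₂ = 96 N/m
T = 2π√(m/k_eq) = 2π√(0.48/96) = 0.4443 s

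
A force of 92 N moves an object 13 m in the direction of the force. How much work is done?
W = Fd = 92×13 = 1196.0 J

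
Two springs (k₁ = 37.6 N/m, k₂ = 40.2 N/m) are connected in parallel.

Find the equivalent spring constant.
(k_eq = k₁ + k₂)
k_eq = k₁ + k₂ = 37.6 + 40.2 = 77.8 N/m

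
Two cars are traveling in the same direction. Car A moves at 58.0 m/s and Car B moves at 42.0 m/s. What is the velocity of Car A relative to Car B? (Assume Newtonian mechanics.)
v_rel = v_A - v_B = 58.0 - 42.0 = 16.0 m/s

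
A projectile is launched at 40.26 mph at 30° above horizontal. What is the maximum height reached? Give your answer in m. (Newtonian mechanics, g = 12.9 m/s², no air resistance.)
H = v₀²sin²(θ)/(2g) (with unit conversion) = 3.139 m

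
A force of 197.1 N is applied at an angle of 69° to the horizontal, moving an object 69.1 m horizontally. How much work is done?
W = Fd cosθ = 197.1×69.1×cos(69°) = 4880.8 J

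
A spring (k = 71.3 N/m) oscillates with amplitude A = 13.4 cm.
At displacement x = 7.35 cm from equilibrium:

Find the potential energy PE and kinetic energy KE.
E_total = ½kA² = ½×71.3×(0.134)² = 0.6401 J
PE = ½kx² = ½×71.3×(0.0735)² = 0.1926 J
KE = E_total − PE = 0.4475 J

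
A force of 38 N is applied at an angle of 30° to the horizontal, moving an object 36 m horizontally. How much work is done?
W = Fd cosθ = 38×36×cos(30°) = 1184.7 J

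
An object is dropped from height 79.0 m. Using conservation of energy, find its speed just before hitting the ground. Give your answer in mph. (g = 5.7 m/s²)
mgh = ½mv² → v = √(2gh) = √(2×5.7×79) = 30.01 m/s = 67.13 mph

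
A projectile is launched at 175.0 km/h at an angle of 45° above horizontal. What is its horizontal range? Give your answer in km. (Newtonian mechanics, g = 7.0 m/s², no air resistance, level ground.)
R = v₀² sin(2θ) / g (with unit conversion) = 0.3376 km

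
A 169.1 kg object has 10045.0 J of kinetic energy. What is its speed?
KE = ½mv² → v = √(2KE/m) = √(2×10045.0/169.1) = 10.9 m/s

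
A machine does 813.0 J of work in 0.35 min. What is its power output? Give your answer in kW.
P = W/t = 813 J / 21 s = 38.71 W = 0.03871 kW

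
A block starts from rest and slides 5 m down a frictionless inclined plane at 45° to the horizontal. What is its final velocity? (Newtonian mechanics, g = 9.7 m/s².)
a = g sin(θ) = 9.7 × sin(45°) = 6.86 m/s²
v = √(2ad) = √(2 × 6.86 × 5) = 8.28 m/s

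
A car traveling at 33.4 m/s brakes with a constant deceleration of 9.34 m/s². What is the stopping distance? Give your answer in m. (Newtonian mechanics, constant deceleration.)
d = v₀² / (2a) = 59.72 m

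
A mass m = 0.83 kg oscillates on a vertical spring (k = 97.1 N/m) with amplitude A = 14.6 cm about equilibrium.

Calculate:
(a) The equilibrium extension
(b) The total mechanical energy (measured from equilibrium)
x_eq = mg/k = 0.83×9.81/97.1 = 0.08385 m = 8.385 cm
E = ½kA² = ½×97.1×(0.146)² = 1.035 J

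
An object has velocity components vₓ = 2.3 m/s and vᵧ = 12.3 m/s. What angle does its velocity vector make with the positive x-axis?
θ = arctan(vᵧ/vₓ) = arctan(12.3/2.3) = 79.41°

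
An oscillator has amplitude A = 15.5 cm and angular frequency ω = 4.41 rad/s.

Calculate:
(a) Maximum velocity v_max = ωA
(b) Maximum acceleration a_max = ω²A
v_max = ωA = 4.41×0.155 = 0.6835 m/s
a_max = ω²A = 4.41²×0.155 = 3.014 m/s²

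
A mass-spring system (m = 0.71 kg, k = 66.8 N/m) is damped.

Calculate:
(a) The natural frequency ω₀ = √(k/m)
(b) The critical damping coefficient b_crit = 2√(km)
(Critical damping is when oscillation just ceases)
ω₀ = √(k/m) = √(66.8/0.71) = 9.7 rad/s
b_crit = 2√(km) = 2√(66.8×0.71) = 13.77 kg/s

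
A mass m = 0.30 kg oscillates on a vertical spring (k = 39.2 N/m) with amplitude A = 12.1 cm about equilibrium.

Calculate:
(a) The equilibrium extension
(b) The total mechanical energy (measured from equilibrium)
x_eq = mg/k = 0.3×9.81/39.2 = 0.07508 m = 7.508 cm
E = ½kA² = ½×39.2×(0.121)² = 0.287 J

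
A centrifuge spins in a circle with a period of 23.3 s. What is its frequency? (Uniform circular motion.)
f = 1/T = 1/23.3 = 0.0429 Hz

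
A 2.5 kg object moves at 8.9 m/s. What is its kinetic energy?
KE = ½mv² = ½×2.5×8.9² = 99.0125 J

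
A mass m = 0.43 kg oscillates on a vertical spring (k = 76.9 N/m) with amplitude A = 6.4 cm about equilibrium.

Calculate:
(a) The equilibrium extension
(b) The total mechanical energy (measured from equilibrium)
x_eq = mg/k = 0.43×9.81/76.9 = 0.05485 m = 5.485 cm
E = ½kA² = ½×76.9×(0.064)² = 0.1575 J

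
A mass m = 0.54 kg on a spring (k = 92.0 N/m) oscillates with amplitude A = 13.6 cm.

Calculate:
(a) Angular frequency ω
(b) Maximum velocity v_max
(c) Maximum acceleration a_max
ω = √(k/m) = √(92.0/0.54) = 13.05 rad/s
v_max = ωA = 13.05×0.136 = 1.775 m/s
a_max = ω²A = 13.05²×0.136 = 23.17 m/s²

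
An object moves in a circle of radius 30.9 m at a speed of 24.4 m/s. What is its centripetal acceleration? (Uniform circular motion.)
a_c = v²/r = 24.4²/30.9 = 595.36/30.9 = 19.27 m/s²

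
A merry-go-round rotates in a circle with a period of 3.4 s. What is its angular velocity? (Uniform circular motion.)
ω = 2π/T = 2π/3.4 = 1.848 rad/s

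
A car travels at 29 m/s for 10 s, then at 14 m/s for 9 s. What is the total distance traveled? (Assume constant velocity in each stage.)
d₁ = v₁t₁ = 29 × 10 = 290 m
d₂ = v₂t₂ = 14 × 9 = 126 m
d_total = 290 + 126 = 416 m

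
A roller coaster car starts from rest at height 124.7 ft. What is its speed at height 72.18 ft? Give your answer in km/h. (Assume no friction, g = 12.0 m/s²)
mgh₁ = ½mv₂² + mgh₂ → v₂ = √(2g(h₁−h₂)) = √(2×12.0×(38.01−22)) = 19.6 m/s = 70.56 km/h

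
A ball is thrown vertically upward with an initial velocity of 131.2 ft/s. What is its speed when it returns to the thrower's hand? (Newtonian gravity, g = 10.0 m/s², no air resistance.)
By conservation of energy, the ball returns at the same speed = 131.2 ft/s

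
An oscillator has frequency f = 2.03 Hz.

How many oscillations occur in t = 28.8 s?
n = f×t = 2.03×28.8 = 58.46 oscillations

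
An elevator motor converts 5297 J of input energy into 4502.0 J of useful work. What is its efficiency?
η = W_out/W_in = 4502.0/5297 = 0.8499 = 84.99%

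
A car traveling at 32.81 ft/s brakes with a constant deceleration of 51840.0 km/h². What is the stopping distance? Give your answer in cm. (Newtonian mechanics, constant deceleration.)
d = v₀² / (2a) (with unit conversion) = 1250.0 cm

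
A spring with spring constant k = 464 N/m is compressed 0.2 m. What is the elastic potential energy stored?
PE = ½kx² = ½×464×0.2² = 9.28 J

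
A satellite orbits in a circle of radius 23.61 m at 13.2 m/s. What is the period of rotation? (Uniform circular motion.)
T = 2πr/v = 2π×23.61/13.2 = 11.24 s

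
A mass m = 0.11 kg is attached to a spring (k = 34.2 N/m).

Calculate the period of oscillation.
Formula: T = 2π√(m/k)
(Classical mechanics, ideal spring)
T = 2π√(m/k) = 2π√(0.11/34.2) = 0.3563 s; f = 1/T = 2.806 Hz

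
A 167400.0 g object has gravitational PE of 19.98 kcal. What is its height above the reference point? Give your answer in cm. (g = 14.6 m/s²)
PE = mgh → h = PE/(mg) = 8.36e+04 J / (167.4 kg × 14.6 m/s²) = 34.2 m = 3420.0 cm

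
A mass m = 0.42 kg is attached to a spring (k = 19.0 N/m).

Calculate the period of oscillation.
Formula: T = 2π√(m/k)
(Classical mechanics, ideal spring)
T = 2π√(m/k) = 2π√(0.42/19.0) = 0.9342 s; f = 1/T = 1.07 Hz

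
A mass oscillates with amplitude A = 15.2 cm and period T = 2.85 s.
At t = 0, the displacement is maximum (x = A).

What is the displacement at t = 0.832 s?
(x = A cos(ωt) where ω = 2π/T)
ω = 2π/T = 2π/2.85 = 2.205 rad/s
x = A cos(ωt) = 15.2×cos(2.205×0.832) = -3.958 cm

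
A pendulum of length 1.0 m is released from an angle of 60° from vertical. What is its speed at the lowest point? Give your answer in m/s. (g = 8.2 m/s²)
h = L(1 − cosθ) = 1.0×(1 − cos60°) = 0.5 m
v = √(2gh) = √(2×8.2×0.5) = 2.864 m/s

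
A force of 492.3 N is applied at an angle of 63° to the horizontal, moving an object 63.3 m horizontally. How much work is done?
W = Fd cosθ = 492.3×63.3×cos(63°) = 14148.0 J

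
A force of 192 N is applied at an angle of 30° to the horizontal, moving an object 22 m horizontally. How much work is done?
W = Fd cosθ = 192×22×cos(30°) = 3658.1 J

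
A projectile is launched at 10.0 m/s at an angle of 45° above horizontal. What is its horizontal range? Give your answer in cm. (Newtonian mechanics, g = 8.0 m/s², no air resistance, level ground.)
R = v₀² sin(2θ) / g (with unit conversion) = 1250.0 cm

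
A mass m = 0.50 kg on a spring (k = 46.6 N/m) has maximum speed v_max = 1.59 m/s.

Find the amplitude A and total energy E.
½mv²_max = ½kA² → A = v_max√(m/k) = 1.59×√(0.5/46.6) = 0.1647 m = 16.47 cm
E = ½mv²_max = ½×0.5×1.59² = 0.632 J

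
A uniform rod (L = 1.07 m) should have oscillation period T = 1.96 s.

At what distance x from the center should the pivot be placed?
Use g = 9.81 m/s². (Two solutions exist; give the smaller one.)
T = 2π√((L²/12 + x²)/(gx)). Let c = T²g/(4π²) = 0.9546.
x² − cx + L²/12 = 0 → x = (c − √(c² − L²/3))/2 = 0.1134 m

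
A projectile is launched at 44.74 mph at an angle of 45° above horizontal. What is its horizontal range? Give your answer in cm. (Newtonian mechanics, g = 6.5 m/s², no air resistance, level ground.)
R = v₀² sin(2θ) / g (with unit conversion) = 6154.0 cm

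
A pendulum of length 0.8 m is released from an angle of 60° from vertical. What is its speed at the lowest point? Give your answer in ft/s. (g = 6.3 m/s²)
h = L(1 − cosθ) = 0.8×(1 − cos60°) = 0.4 m
v = √(2gh) = √(2×6.3×0.4) = 2.245 m/s = 7.365 ft/s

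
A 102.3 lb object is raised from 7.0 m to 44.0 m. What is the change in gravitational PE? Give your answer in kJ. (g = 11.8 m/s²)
ΔPE = mg(h₂ − h₁) = 46.4 kg × 11.8 m/s² × (44 − 7) m = 2.026e+04 J = 20.26 kJ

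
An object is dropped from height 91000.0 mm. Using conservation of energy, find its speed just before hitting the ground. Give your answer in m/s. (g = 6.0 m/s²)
mgh = ½mv² → v = √(2gh) = √(2×6.0×91) = 33.05 m/s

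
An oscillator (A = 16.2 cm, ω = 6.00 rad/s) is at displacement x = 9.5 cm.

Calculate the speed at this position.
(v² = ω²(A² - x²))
v = ω√(A² − x²) = 6.0×√(0.162² − 0.095²) = 0.7873 m/s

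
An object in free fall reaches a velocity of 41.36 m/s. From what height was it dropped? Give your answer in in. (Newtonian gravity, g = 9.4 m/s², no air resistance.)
h = v²/(2g) (with unit conversion) = 3582.0 in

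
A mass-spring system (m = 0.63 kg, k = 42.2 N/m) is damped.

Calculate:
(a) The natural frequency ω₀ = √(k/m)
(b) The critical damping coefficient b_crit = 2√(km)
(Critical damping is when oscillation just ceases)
ω₀ = √(k/m) = √(42.2/0.63) = 8.184 rad/s
b_crit = 2√(km) = 2√(42.2×0.63) = 10.31 kg/s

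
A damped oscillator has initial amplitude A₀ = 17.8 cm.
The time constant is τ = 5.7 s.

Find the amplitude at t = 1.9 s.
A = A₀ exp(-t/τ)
A = A₀ exp(−t/τ) = 17.8×exp(−1.9/5.7) = 12.75 cm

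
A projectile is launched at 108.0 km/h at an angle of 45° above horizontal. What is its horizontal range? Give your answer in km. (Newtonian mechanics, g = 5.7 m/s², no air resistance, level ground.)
R = v₀² sin(2θ) / g (with unit conversion) = 0.1579 km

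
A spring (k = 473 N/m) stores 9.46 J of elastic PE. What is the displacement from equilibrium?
PE = ½kx² → x = √(2PE/k) = √(2×9.46/473) = 0.2 m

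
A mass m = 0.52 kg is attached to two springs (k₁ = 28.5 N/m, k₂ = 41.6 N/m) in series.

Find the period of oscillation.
k_eq = k₁k₂/(k₁+k₂) = 16.91 N/m
T = 2π√(m/k_eq) = 2π√(0.52/16.91) = 1.102 s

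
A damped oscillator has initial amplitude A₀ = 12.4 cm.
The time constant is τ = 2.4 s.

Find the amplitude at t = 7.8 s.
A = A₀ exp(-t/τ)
A = A₀ exp(−t/τ) = 12.4×exp(−7.8/2.4) = 0.4808 cm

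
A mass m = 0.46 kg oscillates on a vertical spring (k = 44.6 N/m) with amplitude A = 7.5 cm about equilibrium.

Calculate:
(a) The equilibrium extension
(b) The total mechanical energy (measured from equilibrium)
x_eq = mg/k = 0.46×9.81/44.6 = 0.1012 m = 10.12 cm
E = ½kA² = ½×44.6×(0.075)² = 0.1254 J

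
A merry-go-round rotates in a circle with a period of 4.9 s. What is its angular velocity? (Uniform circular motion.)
ω = 2π/T = 2π/4.9 = 1.2823 rad/s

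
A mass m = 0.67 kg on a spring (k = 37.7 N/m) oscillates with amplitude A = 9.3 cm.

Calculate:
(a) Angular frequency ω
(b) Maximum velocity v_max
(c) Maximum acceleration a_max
ω = √(k/m) = √(37.7/0.67) = 7.501 rad/s
v_max = ωA = 7.501×0.093 = 0.6976 m/s
a_max = ω²A = 7.501²×0.093 = 5.233 m/s²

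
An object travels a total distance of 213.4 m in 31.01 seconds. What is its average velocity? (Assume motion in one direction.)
v_avg = Δd / Δt = 213.4 / 31.01 = 6.88 m/s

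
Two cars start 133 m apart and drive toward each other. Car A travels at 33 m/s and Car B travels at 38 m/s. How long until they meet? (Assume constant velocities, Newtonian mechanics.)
Combined speed: v_combined = 33 + 38 = 71 m/s
Time to meet: t = d/71 = 133/71 = 1.87 s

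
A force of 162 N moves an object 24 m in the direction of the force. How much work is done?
W = Fd = 162×24 = 3888.0 J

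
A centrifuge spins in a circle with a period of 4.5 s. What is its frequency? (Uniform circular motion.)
f = 1/T = 1/4.5 = 0.2222 Hz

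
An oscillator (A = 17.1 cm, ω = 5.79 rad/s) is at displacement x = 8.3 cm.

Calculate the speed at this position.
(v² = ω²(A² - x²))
v = ω√(A² − x²) = 5.79×√(0.171² − 0.083²) = 0.8656 m/s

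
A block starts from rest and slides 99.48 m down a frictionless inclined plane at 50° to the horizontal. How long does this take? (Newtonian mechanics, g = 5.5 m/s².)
a = g sin(θ) = 5.5 × sin(50°) = 4.21 m/s²
t = √(2d/a) = √(2 × 99.48 / 4.21) = 6.87 s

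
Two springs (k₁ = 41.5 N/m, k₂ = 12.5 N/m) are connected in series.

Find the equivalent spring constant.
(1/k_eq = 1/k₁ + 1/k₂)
1/k_eq = 1/41.5 + 1/12.5 = 0.1041; k_eq = 9.606 N/m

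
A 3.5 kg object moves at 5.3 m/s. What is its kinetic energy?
KE = ½mv² = ½×3.5×5.3² = 49.1575 J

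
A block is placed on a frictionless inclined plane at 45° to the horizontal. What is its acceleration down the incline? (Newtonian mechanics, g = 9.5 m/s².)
a = g sin(θ) = 9.5 × sin(45°) = 9.5 × 0.7071 = 6.72 m/s²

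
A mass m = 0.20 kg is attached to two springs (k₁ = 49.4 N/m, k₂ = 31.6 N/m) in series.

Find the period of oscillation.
k_eq = k₁k₂/(k₁+k₂) = 19.27 N/m
T = 2π√(m/k_eq) = 2π√(0.2/19.27) = 0.6401 s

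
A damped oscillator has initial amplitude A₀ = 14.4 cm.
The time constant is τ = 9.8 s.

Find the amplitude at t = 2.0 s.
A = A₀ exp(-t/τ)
A = A₀ exp(−t/τ) = 14.4×exp(−2.0/9.8) = 11.74 cm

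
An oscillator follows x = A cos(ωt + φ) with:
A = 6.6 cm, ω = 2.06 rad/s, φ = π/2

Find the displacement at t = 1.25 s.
x = A cos(ωt + φ) = 6.6×cos(2.06×1.25 + π/2) = -3.543 cm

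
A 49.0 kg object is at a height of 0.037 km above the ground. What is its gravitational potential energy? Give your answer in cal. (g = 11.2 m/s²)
PE = mgh = 49 kg × 11.2 m/s² × 37 m = 2.031e+04 J = 4853.0 cal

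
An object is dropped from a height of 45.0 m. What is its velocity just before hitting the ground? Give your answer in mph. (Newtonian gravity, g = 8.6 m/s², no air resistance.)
v = √(2gh) (with unit conversion) = 62.23 mph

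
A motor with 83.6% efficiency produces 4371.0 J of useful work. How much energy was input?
W_in = W_out/η = 4371.0/0.836 = 5228.5 J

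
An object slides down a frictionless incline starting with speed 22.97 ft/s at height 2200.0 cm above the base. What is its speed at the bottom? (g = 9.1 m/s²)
½mv₀² + mgh = ½mv² → v = √(v₀² + 2gh) = √(7.001² + 2×9.1×22) = 21.2 m/s = 69.55 ft/s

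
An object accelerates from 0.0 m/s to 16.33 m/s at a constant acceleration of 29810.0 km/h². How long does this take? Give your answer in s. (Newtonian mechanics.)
t = (v - v₀)/a (with unit conversion) = 7.1 s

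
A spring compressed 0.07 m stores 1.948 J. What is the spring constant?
PE = ½kx² → k = 2PE/x² = 2×1.948/0.07² = 795.1 N/m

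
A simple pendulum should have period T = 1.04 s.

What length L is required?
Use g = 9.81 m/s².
T = 2π√(L/g) → L = g(T/2π)² = 9.81×(1.04/2π)² = 0.2688 m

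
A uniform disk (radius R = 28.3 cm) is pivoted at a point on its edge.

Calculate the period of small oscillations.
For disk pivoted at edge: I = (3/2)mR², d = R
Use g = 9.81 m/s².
I/m = (3/2)R² = 0.1201 m²; d = R = 0.283 m
T = 2π√((3/2)R²/(gR)) = 2π√(3R/(2g)) = 1.307 s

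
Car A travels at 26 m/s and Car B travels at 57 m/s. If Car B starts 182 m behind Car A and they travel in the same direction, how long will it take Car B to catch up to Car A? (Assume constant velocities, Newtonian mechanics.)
Relative speed: v_rel = 57 - 26 = 31 m/s
Time to catch: t = d₀/v_rel = 182/31 = 5.87 s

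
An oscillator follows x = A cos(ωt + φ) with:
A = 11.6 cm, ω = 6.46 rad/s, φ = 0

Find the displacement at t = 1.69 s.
x = A cos(ωt + φ) = 11.6×cos(6.46×1.69 + 0) = -0.9059 cm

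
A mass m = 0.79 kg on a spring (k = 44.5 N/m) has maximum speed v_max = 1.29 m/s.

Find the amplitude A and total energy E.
½mv²_max = ½kA² → A = v_max√(m/k) = 1.29×√(0.79/44.5) = 0.1719 m = 17.19 cm
E = ½mv²_max = ½×0.79×1.29² = 0.6573 J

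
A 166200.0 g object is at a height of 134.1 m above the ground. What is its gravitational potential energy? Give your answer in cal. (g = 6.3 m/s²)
PE = mgh = 166.2 kg × 6.3 m/s² × 134.1 m = 1.404e+05 J = 33560.0 cal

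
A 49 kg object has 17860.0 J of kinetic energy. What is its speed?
KE = ½mv² → v = √(2KE/m) = √(2×17860.0/49) = 27.0 m/s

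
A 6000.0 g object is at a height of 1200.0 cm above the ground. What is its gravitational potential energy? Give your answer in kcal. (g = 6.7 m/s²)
PE = mgh = 6 kg × 6.7 m/s² × 12 m = 482.4 J = 0.1153 kcal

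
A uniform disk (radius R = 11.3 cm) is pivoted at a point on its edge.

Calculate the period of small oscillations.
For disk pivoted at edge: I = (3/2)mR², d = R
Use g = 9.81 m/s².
I/m = (3/2)R² = 0.01915 m²; d = R = 0.113 m
T = 2π√((3/2)R²/(gR)) = 2π√(3R/(2g)) = 0.8259 s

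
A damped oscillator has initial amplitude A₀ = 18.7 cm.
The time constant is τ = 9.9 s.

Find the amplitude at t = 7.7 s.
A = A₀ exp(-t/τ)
A = A₀ exp(−t/τ) = 18.7×exp(−7.7/9.9) = 8.591 cm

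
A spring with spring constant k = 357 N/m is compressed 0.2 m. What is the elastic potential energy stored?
PE = ½kx² = ½×357×0.2² = 7.14 J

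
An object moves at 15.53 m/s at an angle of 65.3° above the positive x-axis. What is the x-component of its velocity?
vₓ = v cos(θ) = 15.53 × cos(65.3°) = 6.49 m/s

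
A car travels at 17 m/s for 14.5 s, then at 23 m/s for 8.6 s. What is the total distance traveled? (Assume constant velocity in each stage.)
d₁ = v₁t₁ = 17 × 14.5 = 246.5 m
d₂ = v₂t₂ = 23 × 8.6 = 197.8 m
d_total = 246.5 + 197.8 = 444.3 m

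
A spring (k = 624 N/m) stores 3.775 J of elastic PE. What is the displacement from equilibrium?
PE = ½kx² → x = √(2PE/k) = √(2×3.775/624) = 0.11 m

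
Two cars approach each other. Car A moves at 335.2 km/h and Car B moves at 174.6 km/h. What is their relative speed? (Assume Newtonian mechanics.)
v_rel = v_A + v_B = 335.2 + 174.6 = 509.8 km/h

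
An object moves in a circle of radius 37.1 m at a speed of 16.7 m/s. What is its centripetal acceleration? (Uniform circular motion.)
a_c = v²/r = 16.7²/37.1 = 278.89/37.1 = 7.52 m/s²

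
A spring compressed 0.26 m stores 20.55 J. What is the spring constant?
PE = ½kx² → k = 2PE/x² = 2×20.55/0.26² = 608.0 N/m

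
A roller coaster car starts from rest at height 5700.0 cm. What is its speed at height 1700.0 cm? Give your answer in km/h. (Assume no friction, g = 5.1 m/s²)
mgh₁ = ½mv₂² + mgh₂ → v₂ = √(2g(h₁−h₂)) = √(2×5.1×(57−17)) = 20.2 m/s = 72.72 km/h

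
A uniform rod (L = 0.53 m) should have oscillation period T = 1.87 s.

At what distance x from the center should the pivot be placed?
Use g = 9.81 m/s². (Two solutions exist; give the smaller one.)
T = 2π√((L²/12 + x²)/(gx)). Let c = T²g/(4π²) = 0.8689.
x² − cx + L²/12 = 0 → x = (c − √(c² − L²/3))/2 = 0.02783 m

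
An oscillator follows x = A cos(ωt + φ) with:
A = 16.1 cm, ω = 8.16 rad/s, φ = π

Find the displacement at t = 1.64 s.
x = A cos(ωt + φ) = 16.1×cos(8.16×1.64 + π) = -11.03 cm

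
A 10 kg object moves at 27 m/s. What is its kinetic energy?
KE = ½mv² = ½×10×27² = 3645.0 J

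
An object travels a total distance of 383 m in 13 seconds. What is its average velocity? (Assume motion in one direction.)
v_avg = Δd / Δt = 383 / 13 = 29.46 m/s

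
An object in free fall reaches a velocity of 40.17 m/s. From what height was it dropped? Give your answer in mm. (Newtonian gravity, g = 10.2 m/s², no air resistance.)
h = v²/(2g) (with unit conversion) = 79100.0 mm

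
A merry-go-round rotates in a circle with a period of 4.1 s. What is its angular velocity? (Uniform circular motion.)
ω = 2π/T = 2π/4.1 = 1.5325 rad/s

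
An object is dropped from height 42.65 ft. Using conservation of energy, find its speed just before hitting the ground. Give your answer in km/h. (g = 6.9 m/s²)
mgh = ½mv² → v = √(2gh) = √(2×6.9×13) = 13.39 m/s = 48.22 km/h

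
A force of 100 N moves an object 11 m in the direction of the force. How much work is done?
W = Fd = 100×11 = 1100.0 J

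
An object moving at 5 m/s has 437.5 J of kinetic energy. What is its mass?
KE = ½mv² → m = 2KE/v² = 2×437.5/5² = 35.0 kg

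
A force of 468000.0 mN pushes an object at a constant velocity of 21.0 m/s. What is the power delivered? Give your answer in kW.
P = Fv = 468 N × 21 m/s = 9828 W = 9.828 kW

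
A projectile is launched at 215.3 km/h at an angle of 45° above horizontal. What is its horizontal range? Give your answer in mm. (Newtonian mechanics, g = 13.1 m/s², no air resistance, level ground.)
R = v₀² sin(2θ) / g (with unit conversion) = 273000.0 mm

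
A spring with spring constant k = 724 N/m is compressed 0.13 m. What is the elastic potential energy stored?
PE = ½kx² = ½×724×0.13² = 6.118 J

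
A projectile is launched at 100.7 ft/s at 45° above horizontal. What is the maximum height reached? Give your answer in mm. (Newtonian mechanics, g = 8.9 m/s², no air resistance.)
H = v₀²sin²(θ)/(2g) (with unit conversion) = 26460.0 mm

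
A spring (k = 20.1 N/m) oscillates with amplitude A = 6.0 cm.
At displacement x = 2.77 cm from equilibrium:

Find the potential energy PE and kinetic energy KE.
E_total = ½kA² = ½×20.1×(0.06)² = 0.03618 J
PE = ½kx² = ½×20.1×(0.0277)² = 0.007711 J
KE = E_total − PE = 0.02847 J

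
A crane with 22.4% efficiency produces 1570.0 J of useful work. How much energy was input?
W_in = W_out/η = 1570.0/0.224 = 7008.9 J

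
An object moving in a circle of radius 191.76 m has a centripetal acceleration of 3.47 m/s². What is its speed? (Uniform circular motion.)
v = √(a_c × r) = √(3.47 × 191.76) = 25.8 m/s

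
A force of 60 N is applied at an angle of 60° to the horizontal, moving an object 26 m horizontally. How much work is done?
W = Fd cosθ = 60×26×cos(60°) = 780.0 J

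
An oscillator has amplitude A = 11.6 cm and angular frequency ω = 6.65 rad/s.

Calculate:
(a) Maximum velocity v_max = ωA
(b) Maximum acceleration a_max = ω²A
v_max = ωA = 6.65×0.116 = 0.7714 m/s
a_max = ω²A = 6.65²×0.116 = 5.13 m/s²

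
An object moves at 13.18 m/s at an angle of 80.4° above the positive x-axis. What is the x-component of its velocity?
vₓ = v cos(θ) = 13.18 × cos(80.4°) = 2.2 m/s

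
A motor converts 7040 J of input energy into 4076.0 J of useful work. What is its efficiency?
η = W_out/W_in = 4076.0/7040 = 0.579 = 57.9%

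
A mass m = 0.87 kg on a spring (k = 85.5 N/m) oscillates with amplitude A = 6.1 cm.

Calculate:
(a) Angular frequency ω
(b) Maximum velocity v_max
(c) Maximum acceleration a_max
ω = √(k/m) = √(85.5/0.87) = 9.913 rad/s
v_max = ωA = 9.913×0.061 = 0.6047 m/s
a_max = ω²A = 9.913²×0.061 = 5.995 m/s²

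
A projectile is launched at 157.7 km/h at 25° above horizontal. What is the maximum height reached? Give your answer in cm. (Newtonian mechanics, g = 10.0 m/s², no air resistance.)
H = v₀²sin²(θ)/(2g) (with unit conversion) = 1714.0 cm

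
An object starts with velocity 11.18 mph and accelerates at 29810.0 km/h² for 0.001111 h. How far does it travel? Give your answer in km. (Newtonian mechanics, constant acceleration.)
d = v₀t + ½at² (with unit conversion) = 0.03839 km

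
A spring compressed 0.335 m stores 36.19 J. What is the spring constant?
PE = ½kx² → k = 2PE/x² = 2×36.19/0.335² = 645.0 N/m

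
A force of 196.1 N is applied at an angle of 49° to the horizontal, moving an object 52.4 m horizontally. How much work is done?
W = Fd cosθ = 196.1×52.4×cos(49°) = 6741.4 J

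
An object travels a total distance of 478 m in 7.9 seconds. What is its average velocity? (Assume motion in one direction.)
v_avg = Δd / Δt = 478 / 7.9 = 60.51 m/s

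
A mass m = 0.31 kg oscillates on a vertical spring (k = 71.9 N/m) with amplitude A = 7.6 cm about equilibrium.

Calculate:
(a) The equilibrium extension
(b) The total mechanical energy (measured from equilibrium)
x_eq = mg/k = 0.31×9.81/71.9 = 0.0423 m = 4.23 cm
E = ½kA² = ½×71.9×(0.076)² = 0.2076 J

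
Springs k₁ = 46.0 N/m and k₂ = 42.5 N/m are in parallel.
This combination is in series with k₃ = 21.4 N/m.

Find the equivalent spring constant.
k₁₂ = k₁ + k₂ = 88.5 N/m (parallel)
1/k_eq = 1/k₁₂ + 1/k₃ → k_eq = 17.23 N/m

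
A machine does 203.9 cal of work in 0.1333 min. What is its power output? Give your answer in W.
P = W/t = 853.1 J / 7.998 s = 106.7 W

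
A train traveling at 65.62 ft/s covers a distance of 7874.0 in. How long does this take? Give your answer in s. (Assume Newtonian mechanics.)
t = d/v (with unit conversion) = 9.999 s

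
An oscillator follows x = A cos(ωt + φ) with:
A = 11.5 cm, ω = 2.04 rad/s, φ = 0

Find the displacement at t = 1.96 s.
x = A cos(ωt + φ) = 11.5×cos(2.04×1.96 + 0) = -7.531 cm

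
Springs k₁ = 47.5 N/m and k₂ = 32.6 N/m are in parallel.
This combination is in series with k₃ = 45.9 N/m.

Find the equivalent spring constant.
k₁₂ = k₁ + k₂ = 80.1 N/m (parallel)
1/k_eq = 1/k₁₂ + 1/k₃ → k_eq = 29.18 N/m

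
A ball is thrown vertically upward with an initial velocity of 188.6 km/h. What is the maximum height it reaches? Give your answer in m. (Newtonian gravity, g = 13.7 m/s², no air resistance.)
h_max = v₀²/(2g) (with unit conversion) = 100.2 m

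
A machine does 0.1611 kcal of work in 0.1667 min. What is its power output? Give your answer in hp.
P = W/t = 674 J / 10 s = 67.39 W = 0.09037 hp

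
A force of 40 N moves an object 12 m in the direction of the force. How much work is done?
W = Fd = 40×12 = 480.0 J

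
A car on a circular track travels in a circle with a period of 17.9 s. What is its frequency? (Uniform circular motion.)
f = 1/T = 1/17.9 = 0.0559 Hz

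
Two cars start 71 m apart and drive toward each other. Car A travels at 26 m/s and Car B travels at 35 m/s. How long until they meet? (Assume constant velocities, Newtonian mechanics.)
Combined speed: v_combined = 26 + 35 = 61 m/s
Time to meet: t = d/61 = 71/61 = 1.16 s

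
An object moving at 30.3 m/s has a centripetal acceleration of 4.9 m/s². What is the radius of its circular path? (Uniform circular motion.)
r = v²/a_c = 30.3²/4.9 = 187.37 m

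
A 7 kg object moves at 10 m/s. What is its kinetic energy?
KE = ½mv² = ½×7×10² = 350.0 J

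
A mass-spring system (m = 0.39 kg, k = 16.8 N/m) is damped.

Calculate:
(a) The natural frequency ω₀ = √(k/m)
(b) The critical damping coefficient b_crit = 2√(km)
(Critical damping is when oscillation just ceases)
ω₀ = √(k/m) = √(16.8/0.39) = 6.563 rad/s
b_crit = 2√(km) = 2√(16.8×0.39) = 5.119 kg/s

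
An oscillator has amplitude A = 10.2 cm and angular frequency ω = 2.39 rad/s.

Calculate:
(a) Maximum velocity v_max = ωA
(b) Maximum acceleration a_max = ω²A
v_max = ωA = 2.39×0.102 = 0.2438 m/s
a_max = ω²A = 2.39²×0.102 = 0.5826 m/s²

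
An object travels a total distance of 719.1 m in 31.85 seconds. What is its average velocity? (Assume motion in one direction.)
v_avg = Δd / Δt = 719.1 / 31.85 = 22.58 m/s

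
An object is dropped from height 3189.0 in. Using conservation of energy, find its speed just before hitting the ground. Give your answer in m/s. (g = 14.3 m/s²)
mgh = ½mv² → v = √(2gh) = √(2×14.3×81) = 48.13 m/s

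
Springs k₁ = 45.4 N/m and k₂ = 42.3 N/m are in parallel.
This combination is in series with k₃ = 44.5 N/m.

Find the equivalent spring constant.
k₁₂ = k₁ + k₂ = 87.7 N/m (parallel)
1/k_eq = 1/k₁₂ + 1/k₃ → k_eq = 29.52 N/m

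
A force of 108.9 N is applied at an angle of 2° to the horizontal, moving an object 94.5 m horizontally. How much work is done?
W = Fd cosθ = 108.9×94.5×cos(2°) = 10285.0 J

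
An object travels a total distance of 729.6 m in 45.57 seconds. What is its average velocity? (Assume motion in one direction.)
v_avg = Δd / Δt = 729.6 / 45.57 = 16.01 m/s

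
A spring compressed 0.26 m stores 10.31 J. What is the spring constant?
PE = ½kx² → k = 2PE/x² = 2×10.31/0.26² = 305.0 N/m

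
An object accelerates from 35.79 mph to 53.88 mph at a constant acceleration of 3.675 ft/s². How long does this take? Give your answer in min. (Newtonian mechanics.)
t = (v - v₀)/a (with unit conversion) = 0.1203 min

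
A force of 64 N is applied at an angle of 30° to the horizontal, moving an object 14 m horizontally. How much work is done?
W = Fd cosθ = 64×14×cos(30°) = 775.96 J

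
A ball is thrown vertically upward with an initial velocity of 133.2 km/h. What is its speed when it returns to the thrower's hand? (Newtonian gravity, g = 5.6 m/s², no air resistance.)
By conservation of energy, the ball returns at the same speed = 133.2 km/h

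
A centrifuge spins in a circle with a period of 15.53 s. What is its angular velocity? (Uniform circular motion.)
ω = 2π/T = 2π/15.53 = 0.4046 rad/s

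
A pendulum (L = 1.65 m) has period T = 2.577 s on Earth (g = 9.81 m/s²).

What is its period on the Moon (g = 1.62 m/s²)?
T = 2π√(L/g), so T_moon/T_earth = √(g_earth/g_moon)
T_moon = 2π√(1.65/1.62) = 6.341 s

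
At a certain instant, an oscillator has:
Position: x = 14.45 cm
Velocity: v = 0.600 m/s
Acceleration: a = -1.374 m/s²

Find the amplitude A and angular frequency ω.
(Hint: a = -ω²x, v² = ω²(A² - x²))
a = −ω²x → ω = √(|a|/x) = √(1.374/0.1445) = 3.084 rad/s
v² = ω²(A² − x²) → A = √(x² + v²/ω²) = √(0.1445² + 0.6²/3.084²) = 0.2424 m = 24.24 cm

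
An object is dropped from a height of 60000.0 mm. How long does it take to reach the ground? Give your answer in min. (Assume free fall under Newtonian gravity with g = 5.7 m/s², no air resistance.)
t = √(2h/g) (with unit conversion) = 0.07647 min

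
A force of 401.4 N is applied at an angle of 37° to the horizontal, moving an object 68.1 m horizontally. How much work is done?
W = Fd cosθ = 401.4×68.1×cos(37°) = 21831.0 J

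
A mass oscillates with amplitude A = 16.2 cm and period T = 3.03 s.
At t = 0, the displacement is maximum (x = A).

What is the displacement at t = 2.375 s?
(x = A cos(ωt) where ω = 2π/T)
ω = 2π/T = 2π/3.03 = 2.074 rad/s
x = A cos(ωt) = 16.2×cos(2.074×2.375) = 3.417 cm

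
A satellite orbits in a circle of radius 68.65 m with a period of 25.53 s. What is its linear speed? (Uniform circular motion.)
v = 2πr/T = 2π×68.65/25.53 = 16.9 m/s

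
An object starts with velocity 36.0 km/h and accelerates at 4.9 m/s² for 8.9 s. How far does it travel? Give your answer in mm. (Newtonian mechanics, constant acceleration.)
d = v₀t + ½at² (with unit conversion) = 283100.0 mm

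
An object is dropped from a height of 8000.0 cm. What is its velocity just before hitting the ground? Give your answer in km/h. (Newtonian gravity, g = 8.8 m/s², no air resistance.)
v = √(2gh) (with unit conversion) = 135.1 km/h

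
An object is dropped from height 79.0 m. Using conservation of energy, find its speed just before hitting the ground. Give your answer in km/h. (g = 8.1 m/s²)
mgh = ½mv² → v = √(2gh) = √(2×8.1×79) = 35.77 m/s = 128.8 km/h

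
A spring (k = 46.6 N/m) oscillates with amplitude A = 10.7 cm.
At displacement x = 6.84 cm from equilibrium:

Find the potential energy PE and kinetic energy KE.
E_total = ½kA² = ½×46.6×(0.107)² = 0.2668 J
PE = ½kx² = ½×46.6×(0.0684)² = 0.109 J
KE = E_total − PE = 0.1578 J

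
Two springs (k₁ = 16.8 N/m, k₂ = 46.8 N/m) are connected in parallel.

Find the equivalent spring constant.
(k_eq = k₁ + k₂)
k_eq = k₁ + k₂ = 16.8 + 46.8 = 63.6 N/m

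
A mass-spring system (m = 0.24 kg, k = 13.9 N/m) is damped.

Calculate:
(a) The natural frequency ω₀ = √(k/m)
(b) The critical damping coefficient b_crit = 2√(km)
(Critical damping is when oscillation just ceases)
ω₀ = √(k/m) = √(13.9/0.24) = 7.61 rad/s
b_crit = 2√(km) = 2√(13.9×0.24) = 3.653 kg/s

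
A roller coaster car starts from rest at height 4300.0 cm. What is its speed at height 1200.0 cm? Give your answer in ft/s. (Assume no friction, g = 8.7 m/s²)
mgh₁ = ½mv₂² + mgh₂ → v₂ = √(2g(h₁−h₂)) = √(2×8.7×(43−12)) = 23.22 m/s = 76.2 ft/s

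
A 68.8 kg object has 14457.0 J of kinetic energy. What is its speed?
KE = ½mv² → v = √(2KE/m) = √(2×14457.0/68.8) = 20.5 m/s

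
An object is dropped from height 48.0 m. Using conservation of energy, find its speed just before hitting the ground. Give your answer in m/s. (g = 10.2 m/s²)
mgh = ½mv² → v = √(2gh) = √(2×10.2×48) = 31.29 m/s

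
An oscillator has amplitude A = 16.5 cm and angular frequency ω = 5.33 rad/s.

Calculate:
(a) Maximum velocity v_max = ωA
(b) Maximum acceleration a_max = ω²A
v_max = ωA = 5.33×0.165 = 0.8795 m/s
a_max = ω²A = 5.33²×0.165 = 4.687 m/s²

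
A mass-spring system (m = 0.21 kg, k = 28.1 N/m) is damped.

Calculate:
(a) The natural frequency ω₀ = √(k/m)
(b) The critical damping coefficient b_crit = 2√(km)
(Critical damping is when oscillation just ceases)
ω₀ = √(k/m) = √(28.1/0.21) = 11.57 rad/s
b_crit = 2√(km) = 2√(28.1×0.21) = 4.858 kg/s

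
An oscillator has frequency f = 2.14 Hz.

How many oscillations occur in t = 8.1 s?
n = f×t = 2.14×8.1 = 17.33 oscillations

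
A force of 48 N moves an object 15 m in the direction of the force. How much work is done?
W = Fd = 48×15 = 720.0 J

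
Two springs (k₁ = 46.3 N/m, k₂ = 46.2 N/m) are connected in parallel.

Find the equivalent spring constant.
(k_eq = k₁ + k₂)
k_eq = k₁ + k₂ = 46.3 + 46.2 = 92.5 N/m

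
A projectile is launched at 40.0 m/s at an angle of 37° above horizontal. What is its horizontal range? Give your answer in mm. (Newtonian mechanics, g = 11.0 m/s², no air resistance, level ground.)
R = v₀² sin(2θ) / g (with unit conversion) = 139800.0 mm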